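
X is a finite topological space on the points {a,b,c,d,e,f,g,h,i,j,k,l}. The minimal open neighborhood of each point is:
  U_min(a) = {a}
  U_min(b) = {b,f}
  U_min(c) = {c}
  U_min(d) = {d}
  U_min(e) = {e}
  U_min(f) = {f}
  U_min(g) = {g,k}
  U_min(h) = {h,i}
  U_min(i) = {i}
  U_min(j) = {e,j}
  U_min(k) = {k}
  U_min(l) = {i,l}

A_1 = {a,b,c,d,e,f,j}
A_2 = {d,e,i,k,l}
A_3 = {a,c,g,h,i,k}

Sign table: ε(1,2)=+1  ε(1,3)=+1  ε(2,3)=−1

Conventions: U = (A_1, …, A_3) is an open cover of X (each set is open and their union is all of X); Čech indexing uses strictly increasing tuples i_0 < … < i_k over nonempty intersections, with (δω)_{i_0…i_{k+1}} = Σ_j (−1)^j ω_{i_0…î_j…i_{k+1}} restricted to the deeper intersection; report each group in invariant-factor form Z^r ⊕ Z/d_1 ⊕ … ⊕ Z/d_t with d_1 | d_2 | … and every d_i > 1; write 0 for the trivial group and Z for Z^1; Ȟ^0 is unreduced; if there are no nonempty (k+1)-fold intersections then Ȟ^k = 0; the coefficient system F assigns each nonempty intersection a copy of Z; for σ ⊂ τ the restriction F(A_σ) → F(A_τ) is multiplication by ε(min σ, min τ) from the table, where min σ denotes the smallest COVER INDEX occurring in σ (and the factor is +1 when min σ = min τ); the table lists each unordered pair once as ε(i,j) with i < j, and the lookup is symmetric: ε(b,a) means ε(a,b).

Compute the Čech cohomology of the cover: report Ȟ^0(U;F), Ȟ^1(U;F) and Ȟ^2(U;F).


nonempty intersections:
  A12={d,e} A13={a,c} A23={i,k}
C dims 3,3; δ0: rk 3, SNF 1^2·2
Ȟ^0: (3−3)−0=0 ⇒ 0
Ȟ^1: (3−0)−3=0 plus torsion [2] ⇒ Z/2
Ȟ^2: (0−0)−0=0 ⇒ 0

Ȟ^0 ≅ 0; Ȟ^1 ≅ Z/2; Ȟ^2 ≅ 0


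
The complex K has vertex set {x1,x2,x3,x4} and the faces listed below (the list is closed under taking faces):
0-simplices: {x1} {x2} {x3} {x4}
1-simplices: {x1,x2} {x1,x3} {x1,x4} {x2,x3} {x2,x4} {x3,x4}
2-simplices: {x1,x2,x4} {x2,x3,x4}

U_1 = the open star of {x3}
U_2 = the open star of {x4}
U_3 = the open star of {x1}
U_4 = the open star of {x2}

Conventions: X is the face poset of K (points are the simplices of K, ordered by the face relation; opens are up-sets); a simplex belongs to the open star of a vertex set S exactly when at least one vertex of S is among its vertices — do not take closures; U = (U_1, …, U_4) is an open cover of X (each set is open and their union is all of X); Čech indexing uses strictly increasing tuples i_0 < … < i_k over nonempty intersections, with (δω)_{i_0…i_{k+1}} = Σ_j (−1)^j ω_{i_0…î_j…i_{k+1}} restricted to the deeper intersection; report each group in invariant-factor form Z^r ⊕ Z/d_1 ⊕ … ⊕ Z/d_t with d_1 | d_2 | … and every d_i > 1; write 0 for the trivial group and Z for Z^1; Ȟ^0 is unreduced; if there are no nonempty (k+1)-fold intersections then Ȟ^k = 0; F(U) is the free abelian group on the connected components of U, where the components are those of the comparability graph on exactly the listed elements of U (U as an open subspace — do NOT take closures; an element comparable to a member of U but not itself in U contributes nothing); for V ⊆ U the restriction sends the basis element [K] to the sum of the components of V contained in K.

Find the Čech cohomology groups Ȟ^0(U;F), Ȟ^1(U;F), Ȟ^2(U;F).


Ȟ^0 ≅ Z, Ȟ^1 ≅ Z, Ȟ^2 ≅ 0

nonempty intersections:
  U1={{x3},{x1,x3},{x2,x3},{x3,x4},{x2,x3,x4}} U2={{x4},{x1,x4},{x2,x4},{x3,x4},{x1,x2,x4},{x2,x3,x4}} U3={{x1},{x1,x2},{x1,x3},{x1,x4},{x1,x2,x4}} U4={{x2},{x1,x2},{x2,x3},{x2,x4},{x1,x2,x4},{x2,x3,x4}}
  U12={{x3,x4},{x2,x3,x4}} U13={{x1,x3}} U14={{x2,x3},{x2,x3,x4}} U23={{x1,x4},{x1,x2,x4}} U24={{x2,x4},{x1,x2,x4},{x2,x3,x4}} U34={{x1,x2},{x1,x2,x4}}
  U124={{x2,x3,x4}} U234={{x1,x2,x4}}
components per intersection:
  U1: {{x3},{x1,x3},{x2,x3},{x3,x4},{x2,x3,x4}}
  U2: {{x4},{x1,x4},{x2,x4},{x3,x4},{x1,x2,x4},{x2,x3,x4}}
  U3: {{x1},{x1,x2},{x1,x3},{x1,x4},{x1,x2,x4}}
  U4: {{x2},{x1,x2},{x2,x3},{x2,x4},{x1,x2,x4},{x2,x3,x4}}
  U12: {{x3,x4},{x2,x3,x4}}
  U13: {{x1,x3}}
  U14: {{x2,x3},{x2,x3,x4}}
  U23: {{x1,x4},{x1,x2,x4}}
  U24: {{x2,x4},{x1,x2,x4},{x2,x3,x4}}
  U34: {{x1,x2},{x1,x2,x4}}
  U124: {{x2,x3,x4}}
  U234: {{x1,x2,x4}}
C dims 4,6,2; δ0: rk 3, SNF 1^3; δ1: rk 2, SNF 1^2
Ȟ^0: (4−3)−0=1 ⇒ Z
Ȟ^1: (6−2)−3=1 ⇒ Z
Ȟ^2: (2−0)−2=0 ⇒ 0


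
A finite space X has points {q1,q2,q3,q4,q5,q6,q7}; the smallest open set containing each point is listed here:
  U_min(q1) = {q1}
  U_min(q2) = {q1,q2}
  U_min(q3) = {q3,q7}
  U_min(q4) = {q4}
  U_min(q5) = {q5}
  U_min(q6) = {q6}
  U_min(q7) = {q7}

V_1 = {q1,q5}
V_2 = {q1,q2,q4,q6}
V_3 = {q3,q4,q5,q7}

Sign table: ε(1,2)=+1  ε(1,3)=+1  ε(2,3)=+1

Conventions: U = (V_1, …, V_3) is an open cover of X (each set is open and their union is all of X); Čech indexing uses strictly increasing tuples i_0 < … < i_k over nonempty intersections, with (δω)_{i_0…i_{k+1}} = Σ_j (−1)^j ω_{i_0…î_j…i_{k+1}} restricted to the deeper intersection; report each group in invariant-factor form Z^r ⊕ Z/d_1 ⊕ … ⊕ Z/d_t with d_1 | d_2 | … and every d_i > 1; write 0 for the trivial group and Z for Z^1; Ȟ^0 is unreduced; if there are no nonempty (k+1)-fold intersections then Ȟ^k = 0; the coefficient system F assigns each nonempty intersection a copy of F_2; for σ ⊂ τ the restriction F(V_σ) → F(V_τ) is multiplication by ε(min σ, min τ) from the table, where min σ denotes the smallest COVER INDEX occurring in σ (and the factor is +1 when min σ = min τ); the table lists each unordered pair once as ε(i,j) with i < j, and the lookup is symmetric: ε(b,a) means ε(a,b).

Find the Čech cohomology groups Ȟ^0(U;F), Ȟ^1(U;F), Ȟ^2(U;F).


nerve simplices:
  V12={q1} V13={q5} V23={q4}
C dims 3,3; δ0: rk_F2 2
degree 0: 3−2−0 = 1 → Ȟ^0 ≅ Z/2
degree 1: 3−0−2 = 1 → Ȟ^1 ≅ Z/2
degree 2: 0−0−0 = 0 → Ȟ^2 ≅ 0

Ȟ^0 = Z/2, Ȟ^1 = Z/2, Ȟ^2 = 0


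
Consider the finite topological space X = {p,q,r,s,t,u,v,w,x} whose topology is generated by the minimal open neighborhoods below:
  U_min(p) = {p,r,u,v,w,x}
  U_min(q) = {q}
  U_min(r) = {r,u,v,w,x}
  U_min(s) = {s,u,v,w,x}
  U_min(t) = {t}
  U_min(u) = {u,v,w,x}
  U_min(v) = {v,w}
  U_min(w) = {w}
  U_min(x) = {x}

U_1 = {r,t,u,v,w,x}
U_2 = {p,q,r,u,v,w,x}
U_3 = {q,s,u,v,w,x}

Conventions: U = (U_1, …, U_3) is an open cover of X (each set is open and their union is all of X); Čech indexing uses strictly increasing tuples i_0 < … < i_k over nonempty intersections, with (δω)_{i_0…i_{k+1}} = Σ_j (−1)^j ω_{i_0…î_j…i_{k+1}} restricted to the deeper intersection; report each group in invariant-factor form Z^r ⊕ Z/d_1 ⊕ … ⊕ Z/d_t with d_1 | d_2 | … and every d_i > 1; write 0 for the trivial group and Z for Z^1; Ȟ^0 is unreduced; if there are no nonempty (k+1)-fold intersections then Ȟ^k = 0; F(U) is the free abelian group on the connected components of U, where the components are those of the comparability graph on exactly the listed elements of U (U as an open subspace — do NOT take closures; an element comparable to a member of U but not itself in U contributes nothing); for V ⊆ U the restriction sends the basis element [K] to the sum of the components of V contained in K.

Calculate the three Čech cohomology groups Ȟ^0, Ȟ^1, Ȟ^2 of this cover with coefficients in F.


Ȟ^0 ≅ Z^3, Ȟ^1 ≅ 0, Ȟ^2 ≅ 0

nerve of the cover:
  U12={r,u,v,w,x} U13={u,v,w,x} U23={q,u,v,w,x}
  U123={u,v,w,x}
components per intersection:
  U1: {r,u,v,w,x} {t}
  U2: {p,r,u,v,w,x} {q}
  U3: {q} {s,u,v,w,x}
  U12: {r,u,v,w,x}
  U13: {u,v,w,x}
  U23: {q} {u,v,w,x}
  U123: {u,v,w,x}
C dims 6,4,1; δ0: rk 3, SNF 1^3; δ1: rk 1, SNF 1^1
Ȟ^0 = (6 − 3) − 0 = 3, so Ȟ^0 ≅ Z^3
Ȟ^1 = (4 − 1) − 3 = 0, so Ȟ^1 ≅ 0
Ȟ^2 = (1 − 0) − 1 = 0, so Ȟ^2 ≅ 0


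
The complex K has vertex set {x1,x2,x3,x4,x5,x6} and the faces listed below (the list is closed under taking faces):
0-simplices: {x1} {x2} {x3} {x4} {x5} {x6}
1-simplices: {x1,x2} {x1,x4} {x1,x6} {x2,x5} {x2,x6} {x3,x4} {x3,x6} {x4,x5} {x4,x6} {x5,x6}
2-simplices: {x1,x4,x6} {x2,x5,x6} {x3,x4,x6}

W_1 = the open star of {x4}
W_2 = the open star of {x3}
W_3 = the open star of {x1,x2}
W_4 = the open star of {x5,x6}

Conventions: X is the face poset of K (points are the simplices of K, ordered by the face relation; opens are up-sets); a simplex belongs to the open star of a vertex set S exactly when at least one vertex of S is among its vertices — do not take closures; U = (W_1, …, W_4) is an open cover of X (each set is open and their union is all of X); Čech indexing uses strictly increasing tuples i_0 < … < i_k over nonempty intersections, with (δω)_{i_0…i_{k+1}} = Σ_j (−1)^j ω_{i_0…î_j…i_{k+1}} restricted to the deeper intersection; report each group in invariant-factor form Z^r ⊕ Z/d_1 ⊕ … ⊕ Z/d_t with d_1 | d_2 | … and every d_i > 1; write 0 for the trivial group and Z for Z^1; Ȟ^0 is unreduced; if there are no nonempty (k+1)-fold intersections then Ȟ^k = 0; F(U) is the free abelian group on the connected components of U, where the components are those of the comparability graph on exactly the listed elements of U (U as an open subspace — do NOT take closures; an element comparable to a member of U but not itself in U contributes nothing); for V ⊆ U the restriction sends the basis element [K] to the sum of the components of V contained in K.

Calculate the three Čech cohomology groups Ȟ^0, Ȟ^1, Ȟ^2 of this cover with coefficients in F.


nerve simplices:
  W1={{x4},{x1,x4},{x3,x4},{x4,x5},{x4,x6},{x1,x4,x6},{x3,x4,x6}} W2={{x3},{x3,x4},{x3,x6},{x3,x4,x6}} W3={{x1},{x2},{x1,x2},{x1,x4},{x1,x6},{x2,x5},{x2,x6},{x1,x4,x6},{x2,x5,x6}} W4={{x5},{x6},{x1,x6},{x2,x5},{x2,x6},{x3,x6},{x4,x5},{x4,x6},{x5,x6},{x1,x4,x6},{x2,x5,x6},{x3,x4,x6}}
  W12={{x3,x4},{x3,x4,x6}} W13={{x1,x4},{x1,x4,x6}} W14={{x4,x5},{x4,x6},{x1,x4,x6},{x3,x4,x6}} W24={{x3,x6},{x3,x4,x6}} W34={{x1,x6},{x2,x5},{x2,x6},{x1,x4,x6},{x2,x5,x6}}
  W124={{x3,x4,x6}} W134={{x1,x4,x6}}
components per intersection:
  W1: {{x4},{x1,x4},{x3,x4},{x4,x5},{x4,x6},{x1,x4,x6},{x3,x4,x6}}
  W2: {{x3},{x3,x4},{x3,x6},{x3,x4,x6}}
  W3: {{x1},{x2},{x1,x2},{x1,x4},{x1,x6},{x2,x5},{x2,x6},{x1,x4,x6},{x2,x5,x6}}
  W4: {{x5},{x6},{x1,x6},{x2,x5},{x2,x6},{x3,x6},{x4,x5},{x4,x6},{x5,x6},{x1,x4,x6},{x2,x5,x6},{x3,x4,x6}}
  W12: {{x3,x4},{x3,x4,x6}}
  W13: {{x1,x4},{x1,x4,x6}}
  W14: {{x4,x5}} {{x4,x6},{x1,x4,x6},{x3,x4,x6}}
  W24: {{x3,x6},{x3,x4,x6}}
  W34: {{x1,x6},{x1,x4,x6}} {{x2,x5},{x2,x6},{x2,x5,x6}}
  W124: {{x3,x4,x6}}
  W134: {{x1,x4,x6}}
C dims 4,7,2; δ0: rk 3, SNF 1^3; δ1: rk 2, SNF 1^2
degree 0: 4−3−0 = 1 → Ȟ^0 ≅ Z
degree 1: 7−2−3 = 2 → Ȟ^1 ≅ Z^2
degree 2: 2−0−2 = 0 → Ȟ^2 ≅ 0

Ȟ^0 = Z,  Ȟ^1 = Z^2,  Ȟ^2 = 0


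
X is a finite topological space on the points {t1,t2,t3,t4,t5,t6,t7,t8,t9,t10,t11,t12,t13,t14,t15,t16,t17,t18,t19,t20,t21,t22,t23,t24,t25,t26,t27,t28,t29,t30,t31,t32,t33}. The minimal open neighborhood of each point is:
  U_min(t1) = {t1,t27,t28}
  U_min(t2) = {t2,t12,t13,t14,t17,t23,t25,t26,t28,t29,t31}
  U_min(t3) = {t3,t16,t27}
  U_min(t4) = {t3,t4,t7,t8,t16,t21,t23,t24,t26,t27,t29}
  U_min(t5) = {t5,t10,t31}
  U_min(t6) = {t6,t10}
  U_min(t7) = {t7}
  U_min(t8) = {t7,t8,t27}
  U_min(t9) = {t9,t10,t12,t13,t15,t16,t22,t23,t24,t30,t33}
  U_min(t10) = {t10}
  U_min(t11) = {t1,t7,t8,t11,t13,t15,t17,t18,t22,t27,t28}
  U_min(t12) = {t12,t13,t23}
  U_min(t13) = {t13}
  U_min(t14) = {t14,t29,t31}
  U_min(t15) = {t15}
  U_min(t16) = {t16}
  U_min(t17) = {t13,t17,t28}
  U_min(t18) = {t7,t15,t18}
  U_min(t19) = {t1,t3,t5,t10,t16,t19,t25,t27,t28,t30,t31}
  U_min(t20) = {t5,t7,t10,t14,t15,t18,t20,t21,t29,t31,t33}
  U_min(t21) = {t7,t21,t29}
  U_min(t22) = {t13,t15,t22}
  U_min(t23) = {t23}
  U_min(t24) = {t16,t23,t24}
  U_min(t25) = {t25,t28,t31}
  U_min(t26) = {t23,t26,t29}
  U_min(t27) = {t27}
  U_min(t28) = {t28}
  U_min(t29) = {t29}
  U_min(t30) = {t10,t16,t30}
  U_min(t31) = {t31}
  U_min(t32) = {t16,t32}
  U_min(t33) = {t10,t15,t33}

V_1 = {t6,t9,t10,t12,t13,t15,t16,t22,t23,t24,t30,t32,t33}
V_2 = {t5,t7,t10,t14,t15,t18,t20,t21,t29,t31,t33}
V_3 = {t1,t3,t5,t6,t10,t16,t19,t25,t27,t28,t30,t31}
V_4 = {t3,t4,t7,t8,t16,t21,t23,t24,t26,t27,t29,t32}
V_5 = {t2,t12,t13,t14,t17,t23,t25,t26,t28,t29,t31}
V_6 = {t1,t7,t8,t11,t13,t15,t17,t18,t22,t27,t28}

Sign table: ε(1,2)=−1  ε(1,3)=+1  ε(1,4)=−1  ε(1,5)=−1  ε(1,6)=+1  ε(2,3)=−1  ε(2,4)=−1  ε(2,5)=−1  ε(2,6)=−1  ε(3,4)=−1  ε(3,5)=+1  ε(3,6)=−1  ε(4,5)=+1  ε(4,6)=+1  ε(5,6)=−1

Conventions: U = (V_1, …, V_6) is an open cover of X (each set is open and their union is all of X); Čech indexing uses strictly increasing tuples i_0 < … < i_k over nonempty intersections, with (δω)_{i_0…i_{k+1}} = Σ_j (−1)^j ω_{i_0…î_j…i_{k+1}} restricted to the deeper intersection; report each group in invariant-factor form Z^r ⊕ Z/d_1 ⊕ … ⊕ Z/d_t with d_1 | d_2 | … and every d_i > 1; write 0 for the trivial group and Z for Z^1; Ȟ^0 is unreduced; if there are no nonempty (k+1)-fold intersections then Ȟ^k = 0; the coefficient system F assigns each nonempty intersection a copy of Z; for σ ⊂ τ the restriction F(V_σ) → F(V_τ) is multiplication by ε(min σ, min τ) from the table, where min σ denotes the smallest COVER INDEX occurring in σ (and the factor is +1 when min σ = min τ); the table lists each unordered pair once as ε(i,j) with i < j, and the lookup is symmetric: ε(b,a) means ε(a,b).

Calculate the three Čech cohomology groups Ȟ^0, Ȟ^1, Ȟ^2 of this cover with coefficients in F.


Ȟ^0 ≅ 0,  Ȟ^1 ≅ Z/2,  Ȟ^2 ≅ Z

intersection data:
  V12={t10,t15,t33} V13={t6,t10,t16,t30} V14={t16,t23,t24,t32} V15={t12,t13,t23} V16={t13,t15,t22} V23={t5,t10,t31} V24={t7,t21,t29} V25={t14,t29,t31} V26={t7,t15,t18} V34={t3,t16,t27} V35={t25,t28,t31} V36={t1,t27,t28} V45={t23,t26,t29} V46={t7,t8,t27} V56={t13,t17,t28}
  V123={t10} V126={t15} V134={t16} V145={t23} V156={t13} V235={t31} V245={t29} V246={t7} V346={t27} V356={t28}
C dims 6,15,10; δ0: rk 6, SNF 1^5·2; δ1: rk 9, SNF 1^9
Ȟ^0 = (6 − 6) − 0 = 0, so Ȟ^0 ≅ 0
Ȟ^1 = (15 − 9) − 6 = 0 plus torsion [2], so Ȟ^1 ≅ Z/2
Ȟ^2 = (10 − 0) − 9 = 1, so Ȟ^2 ≅ Z


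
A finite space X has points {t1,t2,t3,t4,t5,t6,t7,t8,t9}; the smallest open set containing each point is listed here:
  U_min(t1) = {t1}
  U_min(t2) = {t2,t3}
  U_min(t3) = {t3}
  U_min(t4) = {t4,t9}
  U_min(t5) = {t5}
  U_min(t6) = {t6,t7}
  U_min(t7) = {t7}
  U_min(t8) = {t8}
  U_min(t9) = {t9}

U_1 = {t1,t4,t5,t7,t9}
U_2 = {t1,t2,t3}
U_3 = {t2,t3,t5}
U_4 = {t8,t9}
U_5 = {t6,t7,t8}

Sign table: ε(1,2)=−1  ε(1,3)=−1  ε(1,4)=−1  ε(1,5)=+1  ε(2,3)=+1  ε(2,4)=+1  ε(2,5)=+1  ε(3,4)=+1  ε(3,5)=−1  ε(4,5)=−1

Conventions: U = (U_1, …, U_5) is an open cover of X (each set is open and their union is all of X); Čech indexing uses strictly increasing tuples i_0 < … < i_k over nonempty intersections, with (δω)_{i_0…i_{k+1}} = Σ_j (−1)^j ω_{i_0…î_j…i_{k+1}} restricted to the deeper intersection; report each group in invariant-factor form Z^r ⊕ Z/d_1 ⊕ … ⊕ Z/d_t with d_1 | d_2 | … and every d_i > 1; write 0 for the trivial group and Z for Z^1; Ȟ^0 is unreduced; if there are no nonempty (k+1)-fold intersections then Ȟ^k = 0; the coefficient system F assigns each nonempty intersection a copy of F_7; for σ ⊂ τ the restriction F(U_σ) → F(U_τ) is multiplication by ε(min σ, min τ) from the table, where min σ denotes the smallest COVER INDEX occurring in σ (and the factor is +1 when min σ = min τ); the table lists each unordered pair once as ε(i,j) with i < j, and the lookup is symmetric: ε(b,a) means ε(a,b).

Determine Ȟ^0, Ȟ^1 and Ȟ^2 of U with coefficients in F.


Ȟ^0(U;F) ≅ Z/7, Ȟ^1(U;F) ≅ Z/7 ⊕ Z/7 and Ȟ^2(U;F) ≅ 0

nonempty intersections:
  U12={t1} U13={t5} U14={t9} U15={t7} U23={t2,t3} U45={t8}
C dims 5,6; δ0: rk_F7 4
Ȟ^0: (5−4)−0=1 ⇒ Z/7
Ȟ^1: (6−0)−4=2 ⇒ Z/7 ⊕ Z/7
Ȟ^2: (0−0)−0=0 ⇒ 0


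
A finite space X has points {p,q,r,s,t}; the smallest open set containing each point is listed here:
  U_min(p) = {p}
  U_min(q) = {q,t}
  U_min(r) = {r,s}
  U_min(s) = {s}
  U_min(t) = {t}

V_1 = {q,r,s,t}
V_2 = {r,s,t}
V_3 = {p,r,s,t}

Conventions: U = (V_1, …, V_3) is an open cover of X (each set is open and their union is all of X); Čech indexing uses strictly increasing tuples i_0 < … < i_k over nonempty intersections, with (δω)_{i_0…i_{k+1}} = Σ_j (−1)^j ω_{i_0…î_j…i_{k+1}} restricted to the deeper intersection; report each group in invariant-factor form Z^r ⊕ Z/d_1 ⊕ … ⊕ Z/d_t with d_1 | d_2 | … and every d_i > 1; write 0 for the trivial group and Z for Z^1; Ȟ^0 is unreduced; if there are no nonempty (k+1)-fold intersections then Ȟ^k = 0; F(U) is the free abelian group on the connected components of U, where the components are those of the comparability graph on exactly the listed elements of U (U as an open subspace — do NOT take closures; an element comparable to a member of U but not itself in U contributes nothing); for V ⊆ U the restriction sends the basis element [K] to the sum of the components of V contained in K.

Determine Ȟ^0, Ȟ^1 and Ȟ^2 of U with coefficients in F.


nonempty intersections:
  V12={r,s,t} V13={r,s,t} V23={r,s,t}
  V123={r,s,t}
components per intersection:
  V1: {q,t} {r,s}
  V2: {r,s} {t}
  V3: {p} {r,s} {t}
  V12: {r,s} {t}
  V13: {r,s} {t}
  V23: {r,s} {t}
  V123: {r,s} {t}
C dims 7,6,2; δ0: rk 4, SNF 1^4; δ1: rk 2, SNF 1^2
Ȟ^0: (7−4)−0=3 ⇒ Z^3
Ȟ^1: (6−2)−4=0 ⇒ 0
Ȟ^2: (2−0)−2=0 ⇒ 0

Ȟ^0 = Z^3,  Ȟ^1 = 0,  Ȟ^2 = 0


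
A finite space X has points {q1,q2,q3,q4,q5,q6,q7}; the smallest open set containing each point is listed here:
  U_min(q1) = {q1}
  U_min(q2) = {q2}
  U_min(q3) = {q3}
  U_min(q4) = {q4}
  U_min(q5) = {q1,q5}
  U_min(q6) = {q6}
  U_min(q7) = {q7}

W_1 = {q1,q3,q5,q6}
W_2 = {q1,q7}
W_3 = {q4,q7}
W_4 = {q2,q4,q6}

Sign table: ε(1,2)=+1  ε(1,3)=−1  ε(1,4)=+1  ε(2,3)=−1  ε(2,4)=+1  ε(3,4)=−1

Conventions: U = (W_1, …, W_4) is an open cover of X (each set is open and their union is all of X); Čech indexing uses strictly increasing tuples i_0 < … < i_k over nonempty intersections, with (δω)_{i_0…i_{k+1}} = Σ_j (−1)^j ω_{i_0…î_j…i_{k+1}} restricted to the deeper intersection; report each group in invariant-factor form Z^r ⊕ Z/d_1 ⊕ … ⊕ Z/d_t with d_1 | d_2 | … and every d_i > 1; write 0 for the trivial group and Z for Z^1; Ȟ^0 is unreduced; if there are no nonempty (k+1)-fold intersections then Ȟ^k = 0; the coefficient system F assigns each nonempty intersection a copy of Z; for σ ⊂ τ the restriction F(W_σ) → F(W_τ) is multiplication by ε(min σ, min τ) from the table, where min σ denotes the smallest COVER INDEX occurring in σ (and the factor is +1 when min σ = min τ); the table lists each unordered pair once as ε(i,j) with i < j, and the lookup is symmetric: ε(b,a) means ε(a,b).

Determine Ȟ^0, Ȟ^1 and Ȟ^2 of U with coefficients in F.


cover nerve:
  W12={q1} W14={q6} W23={q7} W34={q4}
C dims 4,4; δ0: rk 3, SNF 1^3
Ȟ^0: (4−3)−0=1 ⇒ Z
Ȟ^1: (4−0)−3=1 ⇒ Z
Ȟ^2: (0−0)−0=0 ⇒ 0

Ȟ^0 ≅ Z, Ȟ^1 ≅ Z and Ȟ^2 ≅ 0


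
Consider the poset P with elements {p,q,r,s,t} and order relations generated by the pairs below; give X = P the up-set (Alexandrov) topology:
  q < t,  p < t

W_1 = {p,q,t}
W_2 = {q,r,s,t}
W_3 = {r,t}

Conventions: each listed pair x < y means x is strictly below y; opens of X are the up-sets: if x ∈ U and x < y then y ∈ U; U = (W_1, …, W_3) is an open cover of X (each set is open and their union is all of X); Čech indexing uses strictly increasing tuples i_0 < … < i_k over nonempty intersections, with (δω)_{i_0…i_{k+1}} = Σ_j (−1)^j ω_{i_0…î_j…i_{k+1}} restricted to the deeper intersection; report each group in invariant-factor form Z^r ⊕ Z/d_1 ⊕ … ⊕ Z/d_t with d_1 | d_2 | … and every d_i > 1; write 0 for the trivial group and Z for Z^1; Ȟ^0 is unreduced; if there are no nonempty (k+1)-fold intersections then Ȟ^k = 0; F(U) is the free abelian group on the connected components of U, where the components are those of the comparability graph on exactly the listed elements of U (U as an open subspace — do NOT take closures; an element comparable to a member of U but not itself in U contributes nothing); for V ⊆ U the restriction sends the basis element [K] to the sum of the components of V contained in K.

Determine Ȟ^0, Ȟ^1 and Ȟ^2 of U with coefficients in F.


cover nerve:
  W12={q,t} W13={t} W23={r,t}
  W123={t}
components per intersection:
  W1: {p,q,t}
  W2: {q,t} {r} {s}
  W3: {r} {t}
  W12: {q,t}
  W13: {t}
  W23: {r} {t}
  W123: {t}
C dims 6,4,1; δ0: rk 3, SNF 1^3; δ1: rk 1, SNF 1^1
Ȟ^0: (6−3)−0=3 ⇒ Z^3
Ȟ^1: (4−1)−3=0 ⇒ 0
Ȟ^2: (1−0)−1=0 ⇒ 0

Ȟ^0(U;F) ≅ Z^3, Ȟ^1(U;F) ≅ 0 and Ȟ^2(U;F) ≅ 0


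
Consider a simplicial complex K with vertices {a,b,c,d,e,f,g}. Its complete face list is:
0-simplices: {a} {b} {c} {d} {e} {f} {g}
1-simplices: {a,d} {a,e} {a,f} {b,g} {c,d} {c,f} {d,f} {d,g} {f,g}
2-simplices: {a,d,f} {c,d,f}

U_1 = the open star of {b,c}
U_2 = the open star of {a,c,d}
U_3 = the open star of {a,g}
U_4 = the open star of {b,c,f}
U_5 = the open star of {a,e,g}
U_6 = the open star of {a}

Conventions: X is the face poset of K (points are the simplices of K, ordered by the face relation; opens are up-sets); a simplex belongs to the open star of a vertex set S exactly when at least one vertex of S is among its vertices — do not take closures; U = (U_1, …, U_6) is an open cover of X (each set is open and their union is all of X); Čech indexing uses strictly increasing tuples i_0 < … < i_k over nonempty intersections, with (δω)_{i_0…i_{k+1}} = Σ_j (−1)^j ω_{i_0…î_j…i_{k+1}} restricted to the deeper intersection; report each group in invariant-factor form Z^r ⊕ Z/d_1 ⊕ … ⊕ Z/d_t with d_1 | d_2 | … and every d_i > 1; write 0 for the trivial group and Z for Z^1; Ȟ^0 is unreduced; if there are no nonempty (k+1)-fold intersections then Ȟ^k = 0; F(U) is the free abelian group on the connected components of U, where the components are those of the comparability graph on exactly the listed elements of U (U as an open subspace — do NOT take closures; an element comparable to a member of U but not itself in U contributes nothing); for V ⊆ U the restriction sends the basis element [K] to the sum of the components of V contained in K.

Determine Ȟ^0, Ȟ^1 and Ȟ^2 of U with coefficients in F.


Ȟ^0 = Z,  Ȟ^1 = Z,  Ȟ^2 = 0

nonempty intersections:
  U1={{b},{c},{b,g},{c,d},{c,f},{c,d,f}} U2={{a},{c},{d},{a,d},{a,e},{a,f},{c,d},{c,f},{d,f},{d,g},{a,d,f},{c,d,f}} U3={{a},{g},{a,d},{a,e},{a,f},{b,g},{d,g},{f,g},{a,d,f}} U4={{b},{c},{f},{a,f},{b,g},{c,d},{c,f},{d,f},{f,g},{a,d,f},{c,d,f}} U5={{a},{e},{g},{a,d},{a,e},{a,f},{b,g},{d,g},{f,g},{a,d,f}} U6={{a},{a,d},{a,e},{a,f},{a,d,f}}
  U12={{c},{c,d},{c,f},{c,d,f}} U13={{b,g}} U14={{b},{c},{b,g},{c,d},{c,f},{c,d,f}} U15={{b,g}} U23={{a},{a,d},{a,e},{a,f},{d,g},{a,d,f}} U24={{c},{a,f},{c,d},{c,f},{d,f},{a,d,f},{c,d,f}} U25={{a},{a,d},{a,e},{a,f},{d,g},{a,d,f}} U26={{a},{a,d},{a,e},{a,f},{a,d,f}} U34={{a,f},{b,g},{f,g},{a,d,f}} U35={{a},{g},{a,d},{a,e},{a,f},{b,g},{d,g},{f,g},{a,d,f}} U36={{a},{a,d},{a,e},{a,f},{a,d,f}} U45={{a,f},{b,g},{f,g},{a,d,f}} U46={{a,f},{a,d,f}} U56={{a},{a,d},{a,e},{a,f},{a,d,f}}
  U124={{c},{c,d},{c,f},{c,d,f}} U134={{b,g}} U135={{b,g}} U145={{b,g}} U234={{a,f},{a,d,f}} U235={{a},{a,d},{a,e},{a,f},{d,g},{a,d,f}} U236={{a},{a,d},{a,e},{a,f},{a,d,f}} U245={{a,f},{a,d,f}} U246={{a,f},{a,d,f}} U256={{a},{a,d},{a,e},{a,f},{a,d,f}} U345={{a,f},{b,g},{f,g},{a,d,f}} U346={{a,f},{a,d,f}} U356={{a},{a,d},{a,e},{a,f},{a,d,f}} U456={{a,f},{a,d,f}}
  U1345={{b,g}} U2345={{a,f},{a,d,f}} U2346={{a,f},{a,d,f}} U2356={{a},{a,d},{a,e},{a,f},{a,d,f}} U2456={{a,f},{a,d,f}} U3456={{a,f},{a,d,f}}
  U23456={{a,f},{a,d,f}}
components per intersection:
  U1: {{b},{b,g}} {{c},{c,d},{c,f},{c,d,f}}
  U2: {{a},{c},{d},{a,d},{a,e},{a,f},{c,d},{c,f},{d,f},{d,g},{a,d,f},{c,d,f}}
  U3: {{a},{a,d},{a,e},{a,f},{a,d,f}} {{g},{b,g},{d,g},{f,g}}
  U4: {{b},{b,g}} {{c},{f},{a,f},{c,d},{c,f},{d,f},{f,g},{a,d,f},{c,d,f}}
  U5: {{a},{e},{a,d},{a,e},{a,f},{a,d,f}} {{g},{b,g},{d,g},{f,g}}
  U6: {{a},{a,d},{a,e},{a,f},{a,d,f}}
  U12: {{c},{c,d},{c,f},{c,d,f}}
  U13: {{b,g}}
  U14: {{b},{b,g}} {{c},{c,d},{c,f},{c,d,f}}
  U15: {{b,g}}
  U23: {{a},{a,d},{a,e},{a,f},{a,d,f}} {{d,g}}
  U24: {{c},{a,f},{c,d},{c,f},{d,f},{a,d,f},{c,d,f}}
  U25: {{a},{a,d},{a,e},{a,f},{a,d,f}} {{d,g}}
  U26: {{a},{a,d},{a,e},{a,f},{a,d,f}}
  U34: {{a,f},{a,d,f}} {{b,g}} {{f,g}}
  U35: {{a},{a,d},{a,e},{a,f},{a,d,f}} {{g},{b,g},{d,g},{f,g}}
  U36: {{a},{a,d},{a,e},{a,f},{a,d,f}}
  U45: {{a,f},{a,d,f}} {{b,g}} {{f,g}}
  U46: {{a,f},{a,d,f}}
  U56: {{a},{a,d},{a,e},{a,f},{a,d,f}}
  U124: {{c},{c,d},{c,f},{c,d,f}}
  U134: {{b,g}}
  U135: {{b,g}}
  U145: {{b,g}}
  U234: {{a,f},{a,d,f}}
  U235: {{a},{a,d},{a,e},{a,f},{a,d,f}} {{d,g}}
  U236: {{a},{a,d},{a,e},{a,f},{a,d,f}}
  U245: {{a,f},{a,d,f}}
  U246: {{a,f},{a,d,f}}
  U256: {{a},{a,d},{a,e},{a,f},{a,d,f}}
  U345: {{a,f},{a,d,f}} {{b,g}} {{f,g}}
  U346: {{a,f},{a,d,f}}
  U356: {{a},{a,d},{a,e},{a,f},{a,d,f}}
  U456: {{a,f},{a,d,f}}
  U1345: {{b,g}}
  U2345: {{a,f},{a,d,f}}
  U2346: {{a,f},{a,d,f}}
  U2356: {{a},{a,d},{a,e},{a,f},{a,d,f}}
  U2456: {{a,f},{a,d,f}}
  U3456: {{a,f},{a,d,f}}
  U23456: {{a,f},{a,d,f}}
C dims 10,22,17,6; δ0: rk 9, SNF 1^9; δ1: rk 12, SNF 1^12; δ2: rk 5, SNF 1^5
Ȟ^0: (10−9)−0=1 ⇒ Z
Ȟ^1: (22−12)−9=1 ⇒ Z
Ȟ^2: (17−5)−12=0 ⇒ 0


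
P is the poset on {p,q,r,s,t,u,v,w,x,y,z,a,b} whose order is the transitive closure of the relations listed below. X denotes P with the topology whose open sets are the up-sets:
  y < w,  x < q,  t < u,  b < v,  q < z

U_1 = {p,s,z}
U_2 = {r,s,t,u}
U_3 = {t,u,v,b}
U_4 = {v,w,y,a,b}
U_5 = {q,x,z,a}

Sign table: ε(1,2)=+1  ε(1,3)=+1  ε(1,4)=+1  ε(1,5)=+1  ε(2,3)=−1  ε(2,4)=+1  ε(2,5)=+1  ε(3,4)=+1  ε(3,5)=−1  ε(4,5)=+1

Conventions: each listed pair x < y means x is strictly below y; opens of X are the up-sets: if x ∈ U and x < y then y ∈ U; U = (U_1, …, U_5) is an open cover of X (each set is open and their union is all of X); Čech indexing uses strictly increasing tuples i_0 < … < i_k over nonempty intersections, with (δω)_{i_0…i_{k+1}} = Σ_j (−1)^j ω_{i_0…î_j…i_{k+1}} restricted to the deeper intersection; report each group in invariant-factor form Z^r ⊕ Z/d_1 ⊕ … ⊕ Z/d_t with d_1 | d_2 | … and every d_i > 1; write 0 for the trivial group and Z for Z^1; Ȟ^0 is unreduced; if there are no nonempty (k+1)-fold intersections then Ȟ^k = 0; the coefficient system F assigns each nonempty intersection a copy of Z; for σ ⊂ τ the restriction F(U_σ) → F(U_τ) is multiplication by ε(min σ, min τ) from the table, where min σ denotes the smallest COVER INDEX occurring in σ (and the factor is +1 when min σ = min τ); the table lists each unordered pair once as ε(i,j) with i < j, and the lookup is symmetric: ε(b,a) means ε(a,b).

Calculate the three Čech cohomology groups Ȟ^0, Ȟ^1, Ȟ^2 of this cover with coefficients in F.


nerve of the cover:
  U12={s} U15={z} U23={t,u} U34={v,b} U45={a}
C dims 5,5; δ0: rk 5, SNF 1^4·2
Ȟ^0 = (5 − 5) − 0 = 0, so Ȟ^0 ≅ 0
Ȟ^1 = (5 − 0) − 5 = 0 plus torsion [2], so Ȟ^1 ≅ Z/2
Ȟ^2 = (0 − 0) − 0 = 0, so Ȟ^2 ≅ 0

Ȟ^0(U;F) ≅ 0; Ȟ^1(U;F) ≅ Z/2; Ȟ^2(U;F) ≅ 0


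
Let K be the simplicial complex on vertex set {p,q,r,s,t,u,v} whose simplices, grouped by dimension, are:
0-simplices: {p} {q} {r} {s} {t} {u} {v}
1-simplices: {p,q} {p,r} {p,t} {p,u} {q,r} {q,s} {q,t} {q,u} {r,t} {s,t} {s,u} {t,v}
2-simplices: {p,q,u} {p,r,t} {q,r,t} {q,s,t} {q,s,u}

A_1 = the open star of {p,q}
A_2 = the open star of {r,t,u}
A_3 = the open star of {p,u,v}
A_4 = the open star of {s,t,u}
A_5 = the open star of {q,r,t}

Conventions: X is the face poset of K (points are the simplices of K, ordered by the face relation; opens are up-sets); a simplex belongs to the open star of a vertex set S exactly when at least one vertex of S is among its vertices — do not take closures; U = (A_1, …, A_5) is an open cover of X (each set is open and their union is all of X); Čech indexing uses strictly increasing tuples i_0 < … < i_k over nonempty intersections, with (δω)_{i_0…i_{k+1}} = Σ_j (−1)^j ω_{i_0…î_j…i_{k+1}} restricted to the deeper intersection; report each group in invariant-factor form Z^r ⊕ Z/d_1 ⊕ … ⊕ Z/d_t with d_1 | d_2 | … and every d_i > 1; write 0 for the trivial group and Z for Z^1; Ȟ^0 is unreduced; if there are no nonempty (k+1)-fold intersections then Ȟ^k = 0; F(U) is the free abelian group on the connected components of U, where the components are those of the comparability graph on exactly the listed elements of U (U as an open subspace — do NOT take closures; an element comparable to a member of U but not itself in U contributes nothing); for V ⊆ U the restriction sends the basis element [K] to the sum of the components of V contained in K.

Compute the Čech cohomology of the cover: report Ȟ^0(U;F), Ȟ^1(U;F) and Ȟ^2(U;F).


Ȟ^0 = Z; Ȟ^1 = Z; Ȟ^2 = 0

nonempty overlaps:
  A1={{p},{q},{p,q},{p,r},{p,t},{p,u},{q,r},{q,s},{q,t},{q,u},{p,q,u},{p,r,t},{q,r,t},{q,s,t},{q,s,u}} A2={{r},{t},{u},{p,r},{p,t},{p,u},{q,r},{q,t},{q,u},{r,t},{s,t},{s,u},{t,v},{p,q,u},{p,r,t},{q,r,t},{q,s,t},{q,s,u}} A3={{p},{u},{v},{p,q},{p,r},{p,t},{p,u},{q,u},{s,u},{t,v},{p,q,u},{p,r,t},{q,s,u}} A4={{s},{t},{u},{p,t},{p,u},{q,s},{q,t},{q,u},{r,t},{s,t},{s,u},{t,v},{p,q,u},{p,r,t},{q,r,t},{q,s,t},{q,s,u}} A5={{q},{r},{t},{p,q},{p,r},{p,t},{q,r},{q,s},{q,t},{q,u},{r,t},{s,t},{t,v},{p,q,u},{p,r,t},{q,r,t},{q,s,t},{q,s,u}}
  A12={{p,r},{p,t},{p,u},{q,r},{q,t},{q,u},{p,q,u},{p,r,t},{q,r,t},{q,s,t},{q,s,u}} A13={{p},{p,q},{p,r},{p,t},{p,u},{q,u},{p,q,u},{p,r,t},{q,s,u}} A14={{p,t},{p,u},{q,s},{q,t},{q,u},{p,q,u},{p,r,t},{q,r,t},{q,s,t},{q,s,u}} A15={{q},{p,q},{p,r},{p,t},{q,r},{q,s},{q,t},{q,u},{p,q,u},{p,r,t},{q,r,t},{q,s,t},{q,s,u}} A23={{u},{p,r},{p,t},{p,u},{q,u},{s,u},{t,v},{p,q,u},{p,r,t},{q,s,u}} A24={{t},{u},{p,t},{p,u},{q,t},{q,u},{r,t},{s,t},{s,u},{t,v},{p,q,u},{p,r,t},{q,r,t},{q,s,t},{q,s,u}} A25={{r},{t},{p,r},{p,t},{q,r},{q,t},{q,u},{r,t},{s,t},{t,v},{p,q,u},{p,r,t},{q,r,t},{q,s,t},{q,s,u}} A34={{u},{p,t},{p,u},{q,u},{s,u},{t,v},{p,q,u},{p,r,t},{q,s,u}} A35={{p,q},{p,r},{p,t},{q,u},{t,v},{p,q,u},{p,r,t},{q,s,u}} A45={{t},{p,t},{q,s},{q,t},{q,u},{r,t},{s,t},{t,v},{p,q,u},{p,r,t},{q,r,t},{q,s,t},{q,s,u}}
  A123={{p,r},{p,t},{p,u},{q,u},{p,q,u},{p,r,t},{q,s,u}} A124={{p,t},{p,u},{q,t},{q,u},{p,q,u},{p,r,t},{q,r,t},{q,s,t},{q,s,u}} A125={{p,r},{p,t},{q,r},{q,t},{q,u},{p,q,u},{p,r,t},{q,r,t},{q,s,t},{q,s,u}} A134={{p,t},{p,u},{q,u},{p,q,u},{p,r,t},{q,s,u}} A135={{p,q},{p,r},{p,t},{q,u},{p,q,u},{p,r,t},{q,s,u}} A145={{p,t},{q,s},{q,t},{q,u},{p,q,u},{p,r,t},{q,r,t},{q,s,t},{q,s,u}} A234={{u},{p,t},{p,u},{q,u},{s,u},{t,v},{p,q,u},{p,r,t},{q,s,u}} A235={{p,r},{p,t},{q,u},{t,v},{p,q,u},{p,r,t},{q,s,u}} A245={{t},{p,t},{q,t},{q,u},{r,t},{s,t},{t,v},{p,q,u},{p,r,t},{q,r,t},{q,s,t},{q,s,u}} A345={{p,t},{q,u},{t,v},{p,q,u},{p,r,t},{q,s,u}}
  A1234={{p,t},{p,u},{q,u},{p,q,u},{p,r,t},{q,s,u}} A1235={{p,r},{p,t},{q,u},{p,q,u},{p,r,t},{q,s,u}} A1245={{p,t},{q,t},{q,u},{p,q,u},{p,r,t},{q,r,t},{q,s,t},{q,s,u}} A1345={{p,t},{q,u},{p,q,u},{p,r,t},{q,s,u}} A2345={{p,t},{q,u},{t,v},{p,q,u},{p,r,t},{q,s,u}}
  A12345={{p,t},{q,u},{p,q,u},{p,r,t},{q,s,u}}
components per intersection:
  A1: {{p},{q},{p,q},{p,r},{p,t},{p,u},{q,r},{q,s},{q,t},{q,u},{p,q,u},{p,r,t},{q,r,t},{q,s,t},{q,s,u}}
  A2: {{r},{t},{p,r},{p,t},{q,r},{q,t},{r,t},{s,t},{t,v},{p,r,t},{q,r,t},{q,s,t}} {{u},{p,u},{q,u},{s,u},{p,q,u},{q,s,u}}
  A3: {{p},{u},{p,q},{p,r},{p,t},{p,u},{q,u},{s,u},{p,q,u},{p,r,t},{q,s,u}} {{v},{t,v}}
  A4: {{s},{t},{u},{p,t},{p,u},{q,s},{q,t},{q,u},{r,t},{s,t},{s,u},{t,v},{p,q,u},{p,r,t},{q,r,t},{q,s,t},{q,s,u}}
  A5: {{q},{r},{t},{p,q},{p,r},{p,t},{q,r},{q,s},{q,t},{q,u},{r,t},{s,t},{t,v},{p,q,u},{p,r,t},{q,r,t},{q,s,t},{q,s,u}}
  A12: {{p,r},{p,t},{p,r,t}} {{p,u},{q,u},{p,q,u},{q,s,u}} {{q,r},{q,t},{q,r,t},{q,s,t}}
  A13: {{p},{p,q},{p,r},{p,t},{p,u},{q,u},{p,q,u},{p,r,t},{q,s,u}}
  A14: {{p,t},{p,r,t}} {{p,u},{q,s},{q,t},{q,u},{p,q,u},{q,r,t},{q,s,t},{q,s,u}}
  A15: {{q},{p,q},{q,r},{q,s},{q,t},{q,u},{p,q,u},{q,r,t},{q,s,t},{q,s,u}} {{p,r},{p,t},{p,r,t}}
  A23: {{u},{p,u},{q,u},{s,u},{p,q,u},{q,s,u}} {{p,r},{p,t},{p,r,t}} {{t,v}}
  A24: {{t},{p,t},{q,t},{r,t},{s,t},{t,v},{p,r,t},{q,r,t},{q,s,t}} {{u},{p,u},{q,u},{s,u},{p,q,u},{q,s,u}}
  A25: {{r},{t},{p,r},{p,t},{q,r},{q,t},{r,t},{s,t},{t,v},{p,r,t},{q,r,t},{q,s,t}} {{q,u},{p,q,u},{q,s,u}}
  A34: {{u},{p,u},{q,u},{s,u},{p,q,u},{q,s,u}} {{p,t},{p,r,t}} {{t,v}}
  A35: {{p,q},{q,u},{p,q,u},{q,s,u}} {{p,r},{p,t},{p,r,t}} {{t,v}}
  A45: {{t},{p,t},{q,s},{q,t},{q,u},{r,t},{s,t},{t,v},{p,q,u},{p,r,t},{q,r,t},{q,s,t},{q,s,u}}
  A123: {{p,r},{p,t},{p,r,t}} {{p,u},{q,u},{p,q,u},{q,s,u}}
  A124: {{p,t},{p,r,t}} {{p,u},{q,u},{p,q,u},{q,s,u}} {{q,t},{q,r,t},{q,s,t}}
  A125: {{p,r},{p,t},{p,r,t}} {{q,r},{q,t},{q,r,t},{q,s,t}} {{q,u},{p,q,u},{q,s,u}}
  A134: {{p,t},{p,r,t}} {{p,u},{q,u},{p,q,u},{q,s,u}}
  A135: {{p,q},{q,u},{p,q,u},{q,s,u}} {{p,r},{p,t},{p,r,t}}
  A145: {{p,t},{p,r,t}} {{q,s},{q,t},{q,u},{p,q,u},{q,r,t},{q,s,t},{q,s,u}}
  A234: {{u},{p,u},{q,u},{s,u},{p,q,u},{q,s,u}} {{p,t},{p,r,t}} {{t,v}}
  A235: {{p,r},{p,t},{p,r,t}} {{q,u},{p,q,u},{q,s,u}} {{t,v}}
  A245: {{t},{p,t},{q,t},{r,t},{s,t},{t,v},{p,r,t},{q,r,t},{q,s,t}} {{q,u},{p,q,u},{q,s,u}}
  A345: {{p,t},{p,r,t}} {{q,u},{p,q,u},{q,s,u}} {{t,v}}
  A1234: {{p,t},{p,r,t}} {{p,u},{q,u},{p,q,u},{q,s,u}}
  A1235: {{p,r},{p,t},{p,r,t}} {{q,u},{p,q,u},{q,s,u}}
  A1245: {{p,t},{p,r,t}} {{q,t},{q,r,t},{q,s,t}} {{q,u},{p,q,u},{q,s,u}}
  A1345: {{p,t},{p,r,t}} {{q,u},{p,q,u},{q,s,u}}
  A2345: {{p,t},{p,r,t}} {{q,u},{p,q,u},{q,s,u}} {{t,v}}
  A12345: {{p,t},{p,r,t}} {{q,u},{p,q,u},{q,s,u}}
C dims 7,22,25,12; δ0: rk 6, SNF 1^6; δ1: rk 15, SNF 1^15; δ2: rk 10, SNF 1^10
degree 0: 7−6−0 = 1 → Ȟ^0 ≅ Z
degree 1: 22−15−6 = 1 → Ȟ^1 ≅ Z
degree 2: 25−10−15 = 0 → Ȟ^2 ≅ 0


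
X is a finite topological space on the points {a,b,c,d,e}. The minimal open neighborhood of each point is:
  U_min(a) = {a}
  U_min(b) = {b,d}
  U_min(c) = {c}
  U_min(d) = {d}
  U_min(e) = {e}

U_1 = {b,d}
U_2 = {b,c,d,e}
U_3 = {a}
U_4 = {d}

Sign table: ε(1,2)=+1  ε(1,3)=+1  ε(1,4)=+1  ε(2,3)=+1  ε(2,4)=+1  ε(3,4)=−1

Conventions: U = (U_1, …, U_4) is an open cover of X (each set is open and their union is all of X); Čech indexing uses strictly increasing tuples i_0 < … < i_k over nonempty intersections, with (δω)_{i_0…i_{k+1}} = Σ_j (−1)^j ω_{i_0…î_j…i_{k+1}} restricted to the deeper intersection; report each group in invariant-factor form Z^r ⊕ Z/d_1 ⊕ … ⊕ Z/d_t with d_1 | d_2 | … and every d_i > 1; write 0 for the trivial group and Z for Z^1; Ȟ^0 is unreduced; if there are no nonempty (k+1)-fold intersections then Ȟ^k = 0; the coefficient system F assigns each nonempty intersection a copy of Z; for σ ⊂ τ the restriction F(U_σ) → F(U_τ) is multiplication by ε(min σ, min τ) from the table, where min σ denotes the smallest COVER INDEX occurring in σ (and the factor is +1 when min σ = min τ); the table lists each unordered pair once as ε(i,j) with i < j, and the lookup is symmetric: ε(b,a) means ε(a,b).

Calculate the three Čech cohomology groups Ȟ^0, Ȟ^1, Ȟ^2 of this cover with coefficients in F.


Ȟ^0 ≅ Z^2, Ȟ^1 ≅ 0, Ȟ^2 ≅ 0

nonempty intersections:
  U12={b,d} U14={d} U24={d}
  U124={d}
C dims 4,3,1; δ0: rk 2, SNF 1^2; δ1: rk 1, SNF 1^1
Ȟ^0: (4−2)−0=2 ⇒ Z^2
Ȟ^1: (3−1)−2=0 ⇒ 0
Ȟ^2: (1−0)−1=0 ⇒ 0


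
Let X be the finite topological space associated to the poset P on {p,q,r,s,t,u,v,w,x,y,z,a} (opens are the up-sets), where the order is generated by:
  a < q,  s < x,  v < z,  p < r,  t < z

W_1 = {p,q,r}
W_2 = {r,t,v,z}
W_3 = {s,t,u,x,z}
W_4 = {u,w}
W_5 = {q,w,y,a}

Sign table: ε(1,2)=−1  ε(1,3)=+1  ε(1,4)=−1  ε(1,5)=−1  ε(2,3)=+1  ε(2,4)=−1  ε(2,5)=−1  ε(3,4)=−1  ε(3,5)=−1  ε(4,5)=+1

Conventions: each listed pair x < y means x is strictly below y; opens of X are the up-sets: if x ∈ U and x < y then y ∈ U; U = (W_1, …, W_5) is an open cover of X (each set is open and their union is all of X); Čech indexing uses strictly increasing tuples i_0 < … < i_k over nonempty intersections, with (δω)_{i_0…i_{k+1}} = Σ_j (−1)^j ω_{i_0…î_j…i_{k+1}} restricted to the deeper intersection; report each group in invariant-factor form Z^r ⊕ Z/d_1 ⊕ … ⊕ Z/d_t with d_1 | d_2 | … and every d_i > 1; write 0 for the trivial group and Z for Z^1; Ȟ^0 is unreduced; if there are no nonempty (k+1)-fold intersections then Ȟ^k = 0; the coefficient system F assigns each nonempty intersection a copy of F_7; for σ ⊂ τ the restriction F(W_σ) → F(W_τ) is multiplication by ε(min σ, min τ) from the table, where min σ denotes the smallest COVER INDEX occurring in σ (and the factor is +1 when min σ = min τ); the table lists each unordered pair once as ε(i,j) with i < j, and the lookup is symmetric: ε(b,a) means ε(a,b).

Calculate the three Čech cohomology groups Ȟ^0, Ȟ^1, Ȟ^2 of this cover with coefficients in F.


Ȟ^0(U;F) ≅ 0,  Ȟ^1(U;F) ≅ 0,  Ȟ^2(U;F) ≅ 0

intersection data:
  W12={r} W15={q} W23={t,z} W34={u} W45={w}
C dims 5,5; δ0: rk_F7 5
Ȟ^0 = (5 − 5) − 0 = 0, so Ȟ^0 ≅ 0
Ȟ^1 = (5 − 0) − 5 = 0, so Ȟ^1 ≅ 0
Ȟ^2 = (0 − 0) − 0 = 0, so Ȟ^2 ≅ 0


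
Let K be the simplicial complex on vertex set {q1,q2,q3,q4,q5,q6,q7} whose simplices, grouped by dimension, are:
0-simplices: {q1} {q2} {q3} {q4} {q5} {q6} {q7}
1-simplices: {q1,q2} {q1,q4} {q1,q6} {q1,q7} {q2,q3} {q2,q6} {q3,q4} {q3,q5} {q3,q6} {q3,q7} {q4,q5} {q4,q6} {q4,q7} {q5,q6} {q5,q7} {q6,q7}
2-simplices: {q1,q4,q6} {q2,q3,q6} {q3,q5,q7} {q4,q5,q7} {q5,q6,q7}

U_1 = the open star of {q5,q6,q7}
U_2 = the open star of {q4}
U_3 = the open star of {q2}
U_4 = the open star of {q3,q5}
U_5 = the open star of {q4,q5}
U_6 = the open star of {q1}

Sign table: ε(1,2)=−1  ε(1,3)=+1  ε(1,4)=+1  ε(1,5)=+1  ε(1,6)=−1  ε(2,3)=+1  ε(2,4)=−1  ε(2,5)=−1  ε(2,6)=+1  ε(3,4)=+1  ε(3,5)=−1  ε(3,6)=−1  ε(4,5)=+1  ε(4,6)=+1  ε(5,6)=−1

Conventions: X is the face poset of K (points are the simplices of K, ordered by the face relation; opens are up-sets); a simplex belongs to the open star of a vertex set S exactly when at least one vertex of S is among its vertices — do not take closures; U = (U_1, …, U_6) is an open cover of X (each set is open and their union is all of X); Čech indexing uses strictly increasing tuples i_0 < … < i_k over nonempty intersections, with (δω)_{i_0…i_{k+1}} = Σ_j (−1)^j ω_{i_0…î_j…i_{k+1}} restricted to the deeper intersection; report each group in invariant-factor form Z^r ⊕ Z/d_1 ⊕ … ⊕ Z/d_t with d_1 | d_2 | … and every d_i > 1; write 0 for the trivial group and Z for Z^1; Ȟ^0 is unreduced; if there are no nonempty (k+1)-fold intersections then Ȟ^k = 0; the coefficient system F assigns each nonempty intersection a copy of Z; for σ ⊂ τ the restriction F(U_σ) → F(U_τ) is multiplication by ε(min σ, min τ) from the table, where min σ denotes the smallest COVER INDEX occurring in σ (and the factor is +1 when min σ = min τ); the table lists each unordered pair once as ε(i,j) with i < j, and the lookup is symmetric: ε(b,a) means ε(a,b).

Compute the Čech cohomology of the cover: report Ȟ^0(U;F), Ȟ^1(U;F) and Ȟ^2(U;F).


Ȟ^0(U;F) ≅ Z; Ȟ^1(U;F) ≅ Z; Ȟ^2(U;F) ≅ 0

nonempty overlaps:
  U1={{q5},{q6},{q7},{q1,q6},{q1,q7},{q2,q6},{q3,q5},{q3,q6},{q3,q7},{q4,q5},{q4,q6},{q4,q7},{q5,q6},{q5,q7},{q6,q7},{q1,q4,q6},{q2,q3,q6},{q3,q5,q7},{q4,q5,q7},{q5,q6,q7}} U2={{q4},{q1,q4},{q3,q4},{q4,q5},{q4,q6},{q4,q7},{q1,q4,q6},{q4,q5,q7}} U3={{q2},{q1,q2},{q2,q3},{q2,q6},{q2,q3,q6}} U4={{q3},{q5},{q2,q3},{q3,q4},{q3,q5},{q3,q6},{q3,q7},{q4,q5},{q5,q6},{q5,q7},{q2,q3,q6},{q3,q5,q7},{q4,q5,q7},{q5,q6,q7}} U5={{q4},{q5},{q1,q4},{q3,q4},{q3,q5},{q4,q5},{q4,q6},{q4,q7},{q5,q6},{q5,q7},{q1,q4,q6},{q3,q5,q7},{q4,q5,q7},{q5,q6,q7}} U6={{q1},{q1,q2},{q1,q4},{q1,q6},{q1,q7},{q1,q4,q6}}
  U12={{q4,q5},{q4,q6},{q4,q7},{q1,q4,q6},{q4,q5,q7}} U13={{q2,q6},{q2,q3,q6}} U14={{q5},{q3,q5},{q3,q6},{q3,q7},{q4,q5},{q5,q6},{q5,q7},{q2,q3,q6},{q3,q5,q7},{q4,q5,q7},{q5,q6,q7}} U15={{q5},{q3,q5},{q4,q5},{q4,q6},{q4,q7},{q5,q6},{q5,q7},{q1,q4,q6},{q3,q5,q7},{q4,q5,q7},{q5,q6,q7}} U16={{q1,q6},{q1,q7},{q1,q4,q6}} U24={{q3,q4},{q4,q5},{q4,q5,q7}} U25={{q4},{q1,q4},{q3,q4},{q4,q5},{q4,q6},{q4,q7},{q1,q4,q6},{q4,q5,q7}} U26={{q1,q4},{q1,q4,q6}} U34={{q2,q3},{q2,q3,q6}} U36={{q1,q2}} U45={{q5},{q3,q4},{q3,q5},{q4,q5},{q5,q6},{q5,q7},{q3,q5,q7},{q4,q5,q7},{q5,q6,q7}} U56={{q1,q4},{q1,q4,q6}}
  U124={{q4,q5},{q4,q5,q7}} U125={{q4,q5},{q4,q6},{q4,q7},{q1,q4,q6},{q4,q5,q7}} U126={{q1,q4,q6}} U134={{q2,q3,q6}} U145={{q5},{q3,q5},{q4,q5},{q5,q6},{q5,q7},{q3,q5,q7},{q4,q5,q7},{q5,q6,q7}} U156={{q1,q4,q6}} U245={{q3,q4},{q4,q5},{q4,q5,q7}} U256={{q1,q4},{q1,q4,q6}}
  U1245={{q4,q5},{q4,q5,q7}} U1256={{q1,q4,q6}}
C dims 6,12,8,2; δ0: rk 5, SNF 1^5; δ1: rk 6, SNF 1^6; δ2: rk 2, SNF 1^2
degree 0: 6−5−0 = 1 → Ȟ^0 ≅ Z
degree 1: 12−6−5 = 1 → Ȟ^1 ≅ Z
degree 2: 8−2−6 = 0 → Ȟ^2 ≅ 0
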